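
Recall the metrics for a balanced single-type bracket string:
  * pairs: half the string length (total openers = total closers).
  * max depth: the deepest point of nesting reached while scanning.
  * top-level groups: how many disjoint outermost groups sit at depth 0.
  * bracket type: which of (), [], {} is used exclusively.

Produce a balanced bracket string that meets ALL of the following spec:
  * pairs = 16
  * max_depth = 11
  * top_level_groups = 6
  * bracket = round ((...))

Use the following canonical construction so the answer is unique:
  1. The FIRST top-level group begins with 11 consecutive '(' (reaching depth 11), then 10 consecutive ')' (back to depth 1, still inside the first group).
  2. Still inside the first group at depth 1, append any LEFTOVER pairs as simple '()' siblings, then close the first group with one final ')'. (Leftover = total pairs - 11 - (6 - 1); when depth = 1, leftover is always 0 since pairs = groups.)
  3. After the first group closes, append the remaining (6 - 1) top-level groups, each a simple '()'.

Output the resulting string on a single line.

Answer: ((((((((((()))))))))))()()()()()

Derivation:
Spec: pairs=16 depth=11 groups=6
Leftover pairs = 16 - 11 - (6-1) = 0
First group: deep chain of depth 11 + 0 sibling pairs
Remaining 5 groups: simple '()' each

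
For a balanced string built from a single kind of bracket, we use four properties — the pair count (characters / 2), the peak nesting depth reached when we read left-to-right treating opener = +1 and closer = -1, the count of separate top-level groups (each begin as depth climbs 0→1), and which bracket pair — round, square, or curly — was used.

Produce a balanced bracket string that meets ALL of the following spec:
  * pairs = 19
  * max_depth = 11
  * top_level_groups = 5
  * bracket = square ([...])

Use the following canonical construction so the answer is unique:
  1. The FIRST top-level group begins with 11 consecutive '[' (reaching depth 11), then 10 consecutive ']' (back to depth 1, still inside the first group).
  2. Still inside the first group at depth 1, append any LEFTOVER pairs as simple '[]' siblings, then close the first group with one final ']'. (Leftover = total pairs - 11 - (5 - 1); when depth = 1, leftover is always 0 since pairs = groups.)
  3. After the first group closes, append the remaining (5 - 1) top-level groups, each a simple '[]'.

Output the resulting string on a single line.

Spec: pairs=19 depth=11 groups=5
Leftover pairs = 19 - 11 - (5-1) = 4
First group: deep chain of depth 11 + 4 sibling pairs
Remaining 4 groups: simple '[]' each

Answer: [[[[[[[[[[[]]]]]]]]]][][][][]][][][][]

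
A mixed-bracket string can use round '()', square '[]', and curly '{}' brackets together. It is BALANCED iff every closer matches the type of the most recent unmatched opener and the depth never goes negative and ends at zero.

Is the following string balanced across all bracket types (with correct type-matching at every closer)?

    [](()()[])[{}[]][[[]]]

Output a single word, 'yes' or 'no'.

Answer: yes

Derivation:
pos 0: push '['; stack = [
pos 1: ']' matches '['; pop; stack = (empty)
pos 2: push '('; stack = (
pos 3: push '('; stack = ((
pos 4: ')' matches '('; pop; stack = (
pos 5: push '('; stack = ((
pos 6: ')' matches '('; pop; stack = (
pos 7: push '['; stack = ([
pos 8: ']' matches '['; pop; stack = (
pos 9: ')' matches '('; pop; stack = (empty)
pos 10: push '['; stack = [
pos 11: push '{'; stack = [{
pos 12: '}' matches '{'; pop; stack = [
pos 13: push '['; stack = [[
pos 14: ']' matches '['; pop; stack = [
pos 15: ']' matches '['; pop; stack = (empty)
pos 16: push '['; stack = [
pos 17: push '['; stack = [[
pos 18: push '['; stack = [[[
pos 19: ']' matches '['; pop; stack = [[
pos 20: ']' matches '['; pop; stack = [
pos 21: ']' matches '['; pop; stack = (empty)
end: stack empty → VALID
Verdict: properly nested → yes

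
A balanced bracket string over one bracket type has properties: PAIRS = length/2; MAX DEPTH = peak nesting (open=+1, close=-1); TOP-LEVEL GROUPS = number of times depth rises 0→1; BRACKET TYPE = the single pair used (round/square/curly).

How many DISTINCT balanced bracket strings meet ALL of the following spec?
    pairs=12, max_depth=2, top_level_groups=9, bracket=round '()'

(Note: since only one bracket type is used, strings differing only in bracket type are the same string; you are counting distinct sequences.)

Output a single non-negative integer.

Answer: 165

Derivation:
Spec: pairs=12 depth=2 groups=9
Count(depth <= 2) = 165
Count(depth <= 1) = 0
Count(depth == 2) = 165 - 0 = 165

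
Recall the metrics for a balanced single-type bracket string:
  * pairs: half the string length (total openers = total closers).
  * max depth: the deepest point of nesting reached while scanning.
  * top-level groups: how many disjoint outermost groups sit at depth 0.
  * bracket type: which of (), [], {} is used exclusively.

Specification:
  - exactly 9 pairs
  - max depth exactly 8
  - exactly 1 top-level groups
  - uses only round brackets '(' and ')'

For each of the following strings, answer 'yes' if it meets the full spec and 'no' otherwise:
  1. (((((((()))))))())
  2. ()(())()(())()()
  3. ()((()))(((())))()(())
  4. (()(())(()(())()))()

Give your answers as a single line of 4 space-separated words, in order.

String 1 '(((((((()))))))())': depth seq [1 2 3 4 5 6 7 8 7 6 5 4 3 2 1 2 1 0]
  -> pairs=9 depth=8 groups=1 -> yes
String 2 '()(())()(())()()': depth seq [1 0 1 2 1 0 1 0 1 2 1 0 1 0 1 0]
  -> pairs=8 depth=2 groups=6 -> no
String 3 '()((()))(((())))()(())': depth seq [1 0 1 2 3 2 1 0 1 2 3 4 3 2 1 0 1 0 1 2 1 0]
  -> pairs=11 depth=4 groups=5 -> no
String 4 '(()(())(()(())()))()': depth seq [1 2 1 2 3 2 1 2 3 2 3 4 3 2 3 2 1 0 1 0]
  -> pairs=10 depth=4 groups=2 -> no

Answer: yes no no no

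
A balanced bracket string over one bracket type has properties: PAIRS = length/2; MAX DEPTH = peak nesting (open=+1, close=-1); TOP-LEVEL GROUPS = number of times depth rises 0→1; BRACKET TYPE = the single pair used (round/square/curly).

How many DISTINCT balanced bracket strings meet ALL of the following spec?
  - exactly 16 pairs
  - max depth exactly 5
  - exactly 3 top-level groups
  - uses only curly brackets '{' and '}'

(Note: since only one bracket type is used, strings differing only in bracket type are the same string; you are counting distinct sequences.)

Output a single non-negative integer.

Answer: 2183607

Derivation:
Spec: pairs=16 depth=5 groups=3
Count(depth <= 5) = 3675816
Count(depth <= 4) = 1492209
Count(depth == 5) = 3675816 - 1492209 = 2183607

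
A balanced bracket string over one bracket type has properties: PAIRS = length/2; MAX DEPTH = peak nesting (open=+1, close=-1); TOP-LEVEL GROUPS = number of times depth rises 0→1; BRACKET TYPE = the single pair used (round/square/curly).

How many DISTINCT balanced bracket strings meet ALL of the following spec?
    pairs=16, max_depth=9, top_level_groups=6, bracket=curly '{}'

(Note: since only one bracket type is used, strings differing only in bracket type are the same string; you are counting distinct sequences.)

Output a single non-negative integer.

Answer: 1368

Derivation:
Spec: pairs=16 depth=9 groups=6
Count(depth <= 9) = 1225647
Count(depth <= 8) = 1224279
Count(depth == 9) = 1225647 - 1224279 = 1368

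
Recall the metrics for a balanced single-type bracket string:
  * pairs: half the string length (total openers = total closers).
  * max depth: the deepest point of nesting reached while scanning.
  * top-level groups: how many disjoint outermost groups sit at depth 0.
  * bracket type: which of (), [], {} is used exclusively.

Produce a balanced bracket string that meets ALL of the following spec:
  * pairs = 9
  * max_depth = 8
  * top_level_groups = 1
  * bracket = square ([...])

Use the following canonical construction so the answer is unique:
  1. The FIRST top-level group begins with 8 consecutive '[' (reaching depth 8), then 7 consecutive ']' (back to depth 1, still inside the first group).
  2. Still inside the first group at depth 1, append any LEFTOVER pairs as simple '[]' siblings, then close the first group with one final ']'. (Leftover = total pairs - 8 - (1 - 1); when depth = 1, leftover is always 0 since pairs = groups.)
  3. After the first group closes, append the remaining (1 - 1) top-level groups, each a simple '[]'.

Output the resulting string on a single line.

Spec: pairs=9 depth=8 groups=1
Leftover pairs = 9 - 8 - (1-1) = 1
First group: deep chain of depth 8 + 1 sibling pairs
Remaining 0 groups: simple '[]' each

Answer: [[[[[[[[]]]]]]][]]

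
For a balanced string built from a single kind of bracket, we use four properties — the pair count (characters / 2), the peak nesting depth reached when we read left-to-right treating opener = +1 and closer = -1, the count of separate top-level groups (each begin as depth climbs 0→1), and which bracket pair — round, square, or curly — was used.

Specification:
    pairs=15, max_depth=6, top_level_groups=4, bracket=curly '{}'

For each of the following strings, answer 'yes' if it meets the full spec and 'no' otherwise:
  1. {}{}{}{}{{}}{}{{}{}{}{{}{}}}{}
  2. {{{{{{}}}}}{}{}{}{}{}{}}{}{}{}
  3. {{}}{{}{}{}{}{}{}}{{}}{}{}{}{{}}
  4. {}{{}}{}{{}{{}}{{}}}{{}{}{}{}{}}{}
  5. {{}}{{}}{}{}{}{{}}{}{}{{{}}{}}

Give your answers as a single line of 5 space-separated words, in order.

String 1 '{}{}{}{}{{}}{}{{}{}{}{{}{}}}{}': depth seq [1 0 1 0 1 0 1 0 1 2 1 0 1 0 1 2 1 2 1 2 1 2 3 2 3 2 1 0 1 0]
  -> pairs=15 depth=3 groups=8 -> no
String 2 '{{{{{{}}}}}{}{}{}{}{}{}}{}{}{}': depth seq [1 2 3 4 5 6 5 4 3 2 1 2 1 2 1 2 1 2 1 2 1 2 1 0 1 0 1 0 1 0]
  -> pairs=15 depth=6 groups=4 -> yes
String 3 '{{}}{{}{}{}{}{}{}}{{}}{}{}{}{{}}': depth seq [1 2 1 0 1 2 1 2 1 2 1 2 1 2 1 2 1 0 1 2 1 0 1 0 1 0 1 0 1 2 1 0]
  -> pairs=16 depth=2 groups=7 -> no
String 4 '{}{{}}{}{{}{{}}{{}}}{{}{}{}{}{}}{}': depth seq [1 0 1 2 1 0 1 0 1 2 1 2 3 2 1 2 3 2 1 0 1 2 1 2 1 2 1 2 1 2 1 0 1 0]
  -> pairs=17 depth=3 groups=6 -> no
String 5 '{{}}{{}}{}{}{}{{}}{}{}{{{}}{}}': depth seq [1 2 1 0 1 2 1 0 1 0 1 0 1 0 1 2 1 0 1 0 1 0 1 2 3 2 1 2 1 0]
  -> pairs=15 depth=3 groups=9 -> no

Answer: no yes no no no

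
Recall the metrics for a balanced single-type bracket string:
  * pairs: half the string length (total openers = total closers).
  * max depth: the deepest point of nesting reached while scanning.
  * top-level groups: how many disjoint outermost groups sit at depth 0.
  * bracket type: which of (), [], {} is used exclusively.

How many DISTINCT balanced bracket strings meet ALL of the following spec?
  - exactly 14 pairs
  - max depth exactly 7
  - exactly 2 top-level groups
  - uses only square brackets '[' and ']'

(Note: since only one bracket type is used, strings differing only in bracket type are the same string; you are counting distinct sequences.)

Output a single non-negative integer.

Answer: 106719

Derivation:
Spec: pairs=14 depth=7 groups=2
Count(depth <= 7) = 682640
Count(depth <= 6) = 575921
Count(depth == 7) = 682640 - 575921 = 106719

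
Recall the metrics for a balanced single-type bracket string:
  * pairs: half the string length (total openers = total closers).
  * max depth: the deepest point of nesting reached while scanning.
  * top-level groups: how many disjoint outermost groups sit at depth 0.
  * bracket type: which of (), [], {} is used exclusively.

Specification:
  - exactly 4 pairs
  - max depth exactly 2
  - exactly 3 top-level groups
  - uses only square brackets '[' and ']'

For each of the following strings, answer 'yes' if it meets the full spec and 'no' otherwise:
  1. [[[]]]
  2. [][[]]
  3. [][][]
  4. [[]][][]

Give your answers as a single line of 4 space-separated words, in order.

Answer: no no no yes

Derivation:
String 1 '[[[]]]': depth seq [1 2 3 2 1 0]
  -> pairs=3 depth=3 groups=1 -> no
String 2 '[][[]]': depth seq [1 0 1 2 1 0]
  -> pairs=3 depth=2 groups=2 -> no
String 3 '[][][]': depth seq [1 0 1 0 1 0]
  -> pairs=3 depth=1 groups=3 -> no
String 4 '[[]][][]': depth seq [1 2 1 0 1 0 1 0]
  -> pairs=4 depth=2 groups=3 -> yes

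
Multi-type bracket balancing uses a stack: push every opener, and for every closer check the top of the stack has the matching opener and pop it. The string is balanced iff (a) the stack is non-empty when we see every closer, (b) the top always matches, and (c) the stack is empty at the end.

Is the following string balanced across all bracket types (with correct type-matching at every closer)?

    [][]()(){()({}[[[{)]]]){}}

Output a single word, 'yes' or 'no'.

pos 0: push '['; stack = [
pos 1: ']' matches '['; pop; stack = (empty)
pos 2: push '['; stack = [
pos 3: ']' matches '['; pop; stack = (empty)
pos 4: push '('; stack = (
pos 5: ')' matches '('; pop; stack = (empty)
pos 6: push '('; stack = (
pos 7: ')' matches '('; pop; stack = (empty)
pos 8: push '{'; stack = {
pos 9: push '('; stack = {(
pos 10: ')' matches '('; pop; stack = {
pos 11: push '('; stack = {(
pos 12: push '{'; stack = {({
pos 13: '}' matches '{'; pop; stack = {(
pos 14: push '['; stack = {([
pos 15: push '['; stack = {([[
pos 16: push '['; stack = {([[[
pos 17: push '{'; stack = {([[[{
pos 18: saw closer ')' but top of stack is '{' (expected '}') → INVALID
Verdict: type mismatch at position 18: ')' closes '{' → no

Answer: no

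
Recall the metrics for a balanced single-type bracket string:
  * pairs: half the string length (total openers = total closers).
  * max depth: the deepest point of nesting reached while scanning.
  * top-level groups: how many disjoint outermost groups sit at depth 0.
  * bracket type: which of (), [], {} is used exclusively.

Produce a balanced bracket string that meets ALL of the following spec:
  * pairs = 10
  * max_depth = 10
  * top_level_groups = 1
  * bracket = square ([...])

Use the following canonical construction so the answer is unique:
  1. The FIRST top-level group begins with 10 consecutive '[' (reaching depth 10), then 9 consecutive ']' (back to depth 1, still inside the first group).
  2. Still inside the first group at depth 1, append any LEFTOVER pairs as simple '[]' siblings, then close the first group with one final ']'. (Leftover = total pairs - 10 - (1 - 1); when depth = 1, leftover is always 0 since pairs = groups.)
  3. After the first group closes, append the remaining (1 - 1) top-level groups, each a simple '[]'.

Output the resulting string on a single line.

Answer: [[[[[[[[[[]]]]]]]]]]

Derivation:
Spec: pairs=10 depth=10 groups=1
Leftover pairs = 10 - 10 - (1-1) = 0
First group: deep chain of depth 10 + 0 sibling pairs
Remaining 0 groups: simple '[]' each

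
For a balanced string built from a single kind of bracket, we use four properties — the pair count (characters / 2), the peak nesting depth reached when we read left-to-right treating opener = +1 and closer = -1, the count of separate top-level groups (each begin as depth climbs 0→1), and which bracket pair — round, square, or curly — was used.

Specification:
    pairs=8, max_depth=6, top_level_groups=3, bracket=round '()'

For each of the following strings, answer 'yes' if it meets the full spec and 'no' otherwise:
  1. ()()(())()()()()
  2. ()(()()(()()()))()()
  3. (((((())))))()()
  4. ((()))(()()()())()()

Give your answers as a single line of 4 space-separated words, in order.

String 1 '()()(())()()()()': depth seq [1 0 1 0 1 2 1 0 1 0 1 0 1 0 1 0]
  -> pairs=8 depth=2 groups=7 -> no
String 2 '()(()()(()()()))()()': depth seq [1 0 1 2 1 2 1 2 3 2 3 2 3 2 1 0 1 0 1 0]
  -> pairs=10 depth=3 groups=4 -> no
String 3 '(((((())))))()()': depth seq [1 2 3 4 5 6 5 4 3 2 1 0 1 0 1 0]
  -> pairs=8 depth=6 groups=3 -> yes
String 4 '((()))(()()()())()()': depth seq [1 2 3 2 1 0 1 2 1 2 1 2 1 2 1 0 1 0 1 0]
  -> pairs=10 depth=3 groups=4 -> no

Answer: no no yes no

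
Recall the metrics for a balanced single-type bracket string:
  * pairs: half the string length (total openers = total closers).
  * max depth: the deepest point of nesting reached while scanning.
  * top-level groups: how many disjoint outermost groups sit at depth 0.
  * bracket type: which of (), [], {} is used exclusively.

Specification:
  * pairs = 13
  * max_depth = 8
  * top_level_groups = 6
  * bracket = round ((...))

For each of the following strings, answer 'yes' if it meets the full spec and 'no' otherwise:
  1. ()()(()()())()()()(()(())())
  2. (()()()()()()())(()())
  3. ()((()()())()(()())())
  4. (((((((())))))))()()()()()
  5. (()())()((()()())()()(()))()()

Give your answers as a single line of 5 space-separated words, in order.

String 1 '()()(()()())()()()(()(())())': depth seq [1 0 1 0 1 2 1 2 1 2 1 0 1 0 1 0 1 0 1 2 1 2 3 2 1 2 1 0]
  -> pairs=14 depth=3 groups=7 -> no
String 2 '(()()()()()()())(()())': depth seq [1 2 1 2 1 2 1 2 1 2 1 2 1 2 1 0 1 2 1 2 1 0]
  -> pairs=11 depth=2 groups=2 -> no
String 3 '()((()()())()(()())())': depth seq [1 0 1 2 3 2 3 2 3 2 1 2 1 2 3 2 3 2 1 2 1 0]
  -> pairs=11 depth=3 groups=2 -> no
String 4 '(((((((())))))))()()()()()': depth seq [1 2 3 4 5 6 7 8 7 6 5 4 3 2 1 0 1 0 1 0 1 0 1 0 1 0]
  -> pairs=13 depth=8 groups=6 -> yes
String 5 '(()())()((()()())()()(()))()()': depth seq [1 2 1 2 1 0 1 0 1 2 3 2 3 2 3 2 1 2 1 2 1 2 3 2 1 0 1 0 1 0]
  -> pairs=15 depth=3 groups=5 -> no

Answer: no no no yes no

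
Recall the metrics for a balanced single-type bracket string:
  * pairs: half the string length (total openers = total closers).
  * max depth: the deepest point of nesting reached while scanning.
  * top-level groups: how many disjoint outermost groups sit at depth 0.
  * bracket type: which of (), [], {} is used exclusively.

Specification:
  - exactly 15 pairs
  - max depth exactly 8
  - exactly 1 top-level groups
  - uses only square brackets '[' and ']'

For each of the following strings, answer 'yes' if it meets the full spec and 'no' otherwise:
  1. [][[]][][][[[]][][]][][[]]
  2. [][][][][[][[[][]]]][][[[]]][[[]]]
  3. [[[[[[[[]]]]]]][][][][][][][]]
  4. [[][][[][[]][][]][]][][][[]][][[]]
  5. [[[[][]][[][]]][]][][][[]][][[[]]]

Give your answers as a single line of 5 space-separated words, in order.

Answer: no no yes no no

Derivation:
String 1 '[][[]][][][[[]][][]][][[]]': depth seq [1 0 1 2 1 0 1 0 1 0 1 2 3 2 1 2 1 2 1 0 1 0 1 2 1 0]
  -> pairs=13 depth=3 groups=7 -> no
String 2 '[][][][][[][[[][]]]][][[[]]][[[]]]': depth seq [1 0 1 0 1 0 1 0 1 2 1 2 3 4 3 4 3 2 1 0 1 0 1 2 3 2 1 0 1 2 3 2 1 0]
  -> pairs=17 depth=4 groups=8 -> no
String 3 '[[[[[[[[]]]]]]][][][][][][][]]': depth seq [1 2 3 4 5 6 7 8 7 6 5 4 3 2 1 2 1 2 1 2 1 2 1 2 1 2 1 2 1 0]
  -> pairs=15 depth=8 groups=1 -> yes
String 4 '[[][][[][[]][][]][]][][][[]][][[]]': depth seq [1 2 1 2 1 2 3 2 3 4 3 2 3 2 3 2 1 2 1 0 1 0 1 0 1 2 1 0 1 0 1 2 1 0]
  -> pairs=17 depth=4 groups=6 -> no
String 5 '[[[[][]][[][]]][]][][][[]][][[[]]]': depth seq [1 2 3 4 3 4 3 2 3 4 3 4 3 2 1 2 1 0 1 0 1 0 1 2 1 0 1 0 1 2 3 2 1 0]
  -> pairs=17 depth=4 groups=6 -> no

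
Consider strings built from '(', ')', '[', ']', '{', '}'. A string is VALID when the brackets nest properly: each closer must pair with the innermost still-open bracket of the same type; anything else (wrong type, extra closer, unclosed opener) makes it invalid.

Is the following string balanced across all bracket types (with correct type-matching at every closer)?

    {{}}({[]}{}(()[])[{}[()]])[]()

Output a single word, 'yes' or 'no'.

Answer: yes

Derivation:
pos 0: push '{'; stack = {
pos 1: push '{'; stack = {{
pos 2: '}' matches '{'; pop; stack = {
pos 3: '}' matches '{'; pop; stack = (empty)
pos 4: push '('; stack = (
pos 5: push '{'; stack = ({
pos 6: push '['; stack = ({[
pos 7: ']' matches '['; pop; stack = ({
pos 8: '}' matches '{'; pop; stack = (
pos 9: push '{'; stack = ({
pos 10: '}' matches '{'; pop; stack = (
pos 11: push '('; stack = ((
pos 12: push '('; stack = (((
pos 13: ')' matches '('; pop; stack = ((
pos 14: push '['; stack = (([
pos 15: ']' matches '['; pop; stack = ((
pos 16: ')' matches '('; pop; stack = (
pos 17: push '['; stack = ([
pos 18: push '{'; stack = ([{
pos 19: '}' matches '{'; pop; stack = ([
pos 20: push '['; stack = ([[
pos 21: push '('; stack = ([[(
pos 22: ')' matches '('; pop; stack = ([[
pos 23: ']' matches '['; pop; stack = ([
pos 24: ']' matches '['; pop; stack = (
pos 25: ')' matches '('; pop; stack = (empty)
pos 26: push '['; stack = [
pos 27: ']' matches '['; pop; stack = (empty)
pos 28: push '('; stack = (
pos 29: ')' matches '('; pop; stack = (empty)
end: stack empty → VALID
Verdict: properly nested → yes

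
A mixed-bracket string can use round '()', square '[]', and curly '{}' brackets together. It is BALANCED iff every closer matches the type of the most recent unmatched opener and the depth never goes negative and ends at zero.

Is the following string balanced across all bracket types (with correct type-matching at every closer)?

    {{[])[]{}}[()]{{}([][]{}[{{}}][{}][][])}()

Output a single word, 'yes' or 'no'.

Answer: no

Derivation:
pos 0: push '{'; stack = {
pos 1: push '{'; stack = {{
pos 2: push '['; stack = {{[
pos 3: ']' matches '['; pop; stack = {{
pos 4: saw closer ')' but top of stack is '{' (expected '}') → INVALID
Verdict: type mismatch at position 4: ')' closes '{' → no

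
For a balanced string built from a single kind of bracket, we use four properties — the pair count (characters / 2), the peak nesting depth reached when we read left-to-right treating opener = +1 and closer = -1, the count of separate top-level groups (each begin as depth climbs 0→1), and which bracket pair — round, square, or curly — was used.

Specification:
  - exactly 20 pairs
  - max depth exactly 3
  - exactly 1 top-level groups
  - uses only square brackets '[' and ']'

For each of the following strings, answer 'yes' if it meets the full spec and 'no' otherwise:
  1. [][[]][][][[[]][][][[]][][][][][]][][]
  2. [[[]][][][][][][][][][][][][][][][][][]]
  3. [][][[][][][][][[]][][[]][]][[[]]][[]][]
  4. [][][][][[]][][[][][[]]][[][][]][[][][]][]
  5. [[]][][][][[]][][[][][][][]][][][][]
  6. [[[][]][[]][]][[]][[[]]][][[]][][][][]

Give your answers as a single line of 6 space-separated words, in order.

String 1 '[][[]][][][[[]][][][[]][][][][][]][][]': depth seq [1 0 1 2 1 0 1 0 1 0 1 2 3 2 1 2 1 2 1 2 3 2 1 2 1 2 1 2 1 2 1 2 1 0 1 0 1 0]
  -> pairs=19 depth=3 groups=7 -> no
String 2 '[[[]][][][][][][][][][][][][][][][][][]]': depth seq [1 2 3 2 1 2 1 2 1 2 1 2 1 2 1 2 1 2 1 2 1 2 1 2 1 2 1 2 1 2 1 2 1 2 1 2 1 2 1 0]
  -> pairs=20 depth=3 groups=1 -> yes
String 3 '[][][[][][][][][[]][][[]][]][[[]]][[]][]': depth seq [1 0 1 0 1 2 1 2 1 2 1 2 1 2 1 2 3 2 1 2 1 2 3 2 1 2 1 0 1 2 3 2 1 0 1 2 1 0 1 0]
  -> pairs=20 depth=3 groups=6 -> no
String 4 '[][][][][[]][][[][][[]]][[][][]][[][][]][]': depth seq [1 0 1 0 1 0 1 0 1 2 1 0 1 0 1 2 1 2 1 2 3 2 1 0 1 2 1 2 1 2 1 0 1 2 1 2 1 2 1 0 1 0]
  -> pairs=21 depth=3 groups=10 -> no
String 5 '[[]][][][][[]][][[][][][][]][][][][]': depth seq [1 2 1 0 1 0 1 0 1 0 1 2 1 0 1 0 1 2 1 2 1 2 1 2 1 2 1 0 1 0 1 0 1 0 1 0]
  -> pairs=18 depth=2 groups=11 -> no
String 6 '[[[][]][[]][]][[]][[[]]][][[]][][][][]': depth seq [1 2 3 2 3 2 1 2 3 2 1 2 1 0 1 2 1 0 1 2 3 2 1 0 1 0 1 2 1 0 1 0 1 0 1 0 1 0]
  -> pairs=19 depth=3 groups=9 -> no

Answer: no yes no no no no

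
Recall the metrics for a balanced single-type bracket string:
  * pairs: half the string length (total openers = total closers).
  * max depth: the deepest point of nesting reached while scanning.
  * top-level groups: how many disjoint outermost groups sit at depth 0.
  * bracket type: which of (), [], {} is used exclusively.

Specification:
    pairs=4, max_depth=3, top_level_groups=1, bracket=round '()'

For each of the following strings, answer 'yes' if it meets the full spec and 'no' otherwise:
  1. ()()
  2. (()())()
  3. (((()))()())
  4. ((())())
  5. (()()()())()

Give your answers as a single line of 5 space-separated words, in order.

Answer: no no no yes no

Derivation:
String 1 '()()': depth seq [1 0 1 0]
  -> pairs=2 depth=1 groups=2 -> no
String 2 '(()())()': depth seq [1 2 1 2 1 0 1 0]
  -> pairs=4 depth=2 groups=2 -> no
String 3 '(((()))()())': depth seq [1 2 3 4 3 2 1 2 1 2 1 0]
  -> pairs=6 depth=4 groups=1 -> no
String 4 '((())())': depth seq [1 2 3 2 1 2 1 0]
  -> pairs=4 depth=3 groups=1 -> yes
String 5 '(()()()())()': depth seq [1 2 1 2 1 2 1 2 1 0 1 0]
  -> pairs=6 depth=2 groups=2 -> no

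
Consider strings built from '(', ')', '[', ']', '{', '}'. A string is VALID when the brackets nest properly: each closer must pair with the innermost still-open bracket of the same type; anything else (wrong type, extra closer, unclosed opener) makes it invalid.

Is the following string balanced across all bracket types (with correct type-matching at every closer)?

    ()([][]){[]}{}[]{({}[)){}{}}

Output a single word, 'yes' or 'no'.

Answer: no

Derivation:
pos 0: push '('; stack = (
pos 1: ')' matches '('; pop; stack = (empty)
pos 2: push '('; stack = (
pos 3: push '['; stack = ([
pos 4: ']' matches '['; pop; stack = (
pos 5: push '['; stack = ([
pos 6: ']' matches '['; pop; stack = (
pos 7: ')' matches '('; pop; stack = (empty)
pos 8: push '{'; stack = {
pos 9: push '['; stack = {[
pos 10: ']' matches '['; pop; stack = {
pos 11: '}' matches '{'; pop; stack = (empty)
pos 12: push '{'; stack = {
pos 13: '}' matches '{'; pop; stack = (empty)
pos 14: push '['; stack = [
pos 15: ']' matches '['; pop; stack = (empty)
pos 16: push '{'; stack = {
pos 17: push '('; stack = {(
pos 18: push '{'; stack = {({
pos 19: '}' matches '{'; pop; stack = {(
pos 20: push '['; stack = {([
pos 21: saw closer ')' but top of stack is '[' (expected ']') → INVALID
Verdict: type mismatch at position 21: ')' closes '[' → no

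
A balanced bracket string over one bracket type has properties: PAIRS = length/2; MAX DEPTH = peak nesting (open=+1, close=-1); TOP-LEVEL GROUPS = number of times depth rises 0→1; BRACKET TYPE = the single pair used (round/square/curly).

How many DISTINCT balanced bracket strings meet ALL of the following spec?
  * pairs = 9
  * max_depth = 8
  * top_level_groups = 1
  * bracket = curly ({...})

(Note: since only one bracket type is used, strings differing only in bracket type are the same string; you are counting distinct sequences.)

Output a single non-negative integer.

Spec: pairs=9 depth=8 groups=1
Count(depth <= 8) = 1429
Count(depth <= 7) = 1416
Count(depth == 8) = 1429 - 1416 = 13

Answer: 13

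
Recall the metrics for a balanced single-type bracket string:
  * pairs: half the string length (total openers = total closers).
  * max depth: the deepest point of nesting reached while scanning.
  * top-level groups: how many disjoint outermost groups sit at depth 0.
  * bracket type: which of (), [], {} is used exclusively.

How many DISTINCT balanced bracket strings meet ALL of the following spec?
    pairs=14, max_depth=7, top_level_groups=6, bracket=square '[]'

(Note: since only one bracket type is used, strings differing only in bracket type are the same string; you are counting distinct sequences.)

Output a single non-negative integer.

Answer: 900

Derivation:
Spec: pairs=14 depth=7 groups=6
Count(depth <= 7) = 87096
Count(depth <= 6) = 86196
Count(depth == 7) = 87096 - 86196 = 900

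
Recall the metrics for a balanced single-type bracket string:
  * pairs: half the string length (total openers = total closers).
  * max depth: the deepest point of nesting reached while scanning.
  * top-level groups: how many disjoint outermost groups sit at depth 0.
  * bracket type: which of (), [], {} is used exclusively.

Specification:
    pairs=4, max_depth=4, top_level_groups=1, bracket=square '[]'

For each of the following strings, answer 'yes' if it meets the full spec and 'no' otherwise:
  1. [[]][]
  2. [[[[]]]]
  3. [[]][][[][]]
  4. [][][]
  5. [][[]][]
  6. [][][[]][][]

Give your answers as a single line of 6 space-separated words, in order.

String 1 '[[]][]': depth seq [1 2 1 0 1 0]
  -> pairs=3 depth=2 groups=2 -> no
String 2 '[[[[]]]]': depth seq [1 2 3 4 3 2 1 0]
  -> pairs=4 depth=4 groups=1 -> yes
String 3 '[[]][][[][]]': depth seq [1 2 1 0 1 0 1 2 1 2 1 0]
  -> pairs=6 depth=2 groups=3 -> no
String 4 '[][][]': depth seq [1 0 1 0 1 0]
  -> pairs=3 depth=1 groups=3 -> no
String 5 '[][[]][]': depth seq [1 0 1 2 1 0 1 0]
  -> pairs=4 depth=2 groups=3 -> no
String 6 '[][][[]][][]': depth seq [1 0 1 0 1 2 1 0 1 0 1 0]
  -> pairs=6 depth=2 groups=5 -> no

Answer: no yes no no no no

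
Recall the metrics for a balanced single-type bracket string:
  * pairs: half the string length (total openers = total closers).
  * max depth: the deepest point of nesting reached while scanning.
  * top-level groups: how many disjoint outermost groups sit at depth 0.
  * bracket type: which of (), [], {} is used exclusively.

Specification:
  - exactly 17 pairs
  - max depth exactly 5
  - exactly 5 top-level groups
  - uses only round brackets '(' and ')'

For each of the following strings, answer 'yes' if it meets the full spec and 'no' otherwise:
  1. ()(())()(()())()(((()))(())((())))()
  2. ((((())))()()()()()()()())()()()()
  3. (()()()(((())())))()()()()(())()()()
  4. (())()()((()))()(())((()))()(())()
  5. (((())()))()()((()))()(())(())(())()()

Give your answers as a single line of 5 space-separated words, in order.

Answer: no yes no no no

Derivation:
String 1 '()(())()(()())()(((()))(())((())))()': depth seq [1 0 1 2 1 0 1 0 1 2 1 2 1 0 1 0 1 2 3 4 3 2 1 2 3 2 1 2 3 4 3 2 1 0 1 0]
  -> pairs=18 depth=4 groups=7 -> no
String 2 '((((())))()()()()()()()())()()()()': depth seq [1 2 3 4 5 4 3 2 1 2 1 2 1 2 1 2 1 2 1 2 1 2 1 2 1 0 1 0 1 0 1 0 1 0]
  -> pairs=17 depth=5 groups=5 -> yes
String 3 '(()()()(((())())))()()()()(())()()()': depth seq [1 2 1 2 1 2 1 2 3 4 5 4 3 4 3 2 1 0 1 0 1 0 1 0 1 0 1 2 1 0 1 0 1 0 1 0]
  -> pairs=18 depth=5 groups=9 -> no
String 4 '(())()()((()))()(())((()))()(())()': depth seq [1 2 1 0 1 0 1 0 1 2 3 2 1 0 1 0 1 2 1 0 1 2 3 2 1 0 1 0 1 2 1 0 1 0]
  -> pairs=17 depth=3 groups=10 -> no
String 5 '(((())()))()()((()))()(())(())(())()()': depth seq [1 2 3 4 3 2 3 2 1 0 1 0 1 0 1 2 3 2 1 0 1 0 1 2 1 0 1 2 1 0 1 2 1 0 1 0 1 0]
  -> pairs=19 depth=4 groups=10 -> no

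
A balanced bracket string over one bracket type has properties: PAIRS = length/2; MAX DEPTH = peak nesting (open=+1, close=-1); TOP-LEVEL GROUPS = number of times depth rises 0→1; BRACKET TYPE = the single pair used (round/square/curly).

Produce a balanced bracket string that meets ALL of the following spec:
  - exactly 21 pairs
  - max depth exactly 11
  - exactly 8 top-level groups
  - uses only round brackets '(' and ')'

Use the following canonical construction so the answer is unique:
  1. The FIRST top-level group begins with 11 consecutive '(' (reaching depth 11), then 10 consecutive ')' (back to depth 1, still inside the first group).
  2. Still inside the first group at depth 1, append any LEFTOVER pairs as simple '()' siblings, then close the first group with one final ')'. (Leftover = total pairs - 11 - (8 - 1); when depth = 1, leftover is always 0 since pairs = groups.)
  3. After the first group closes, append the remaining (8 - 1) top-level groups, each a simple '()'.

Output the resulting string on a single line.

Spec: pairs=21 depth=11 groups=8
Leftover pairs = 21 - 11 - (8-1) = 3
First group: deep chain of depth 11 + 3 sibling pairs
Remaining 7 groups: simple '()' each

Answer: ((((((((((())))))))))()()())()()()()()()()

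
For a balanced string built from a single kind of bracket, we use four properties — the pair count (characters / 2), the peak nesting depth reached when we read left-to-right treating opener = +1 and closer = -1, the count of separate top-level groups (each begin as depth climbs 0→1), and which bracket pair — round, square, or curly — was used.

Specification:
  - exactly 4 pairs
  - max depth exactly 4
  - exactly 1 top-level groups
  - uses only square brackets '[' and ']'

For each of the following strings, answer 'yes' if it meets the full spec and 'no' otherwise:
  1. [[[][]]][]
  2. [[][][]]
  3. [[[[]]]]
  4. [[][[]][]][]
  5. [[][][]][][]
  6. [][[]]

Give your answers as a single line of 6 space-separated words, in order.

String 1 '[[[][]]][]': depth seq [1 2 3 2 3 2 1 0 1 0]
  -> pairs=5 depth=3 groups=2 -> no
String 2 '[[][][]]': depth seq [1 2 1 2 1 2 1 0]
  -> pairs=4 depth=2 groups=1 -> no
String 3 '[[[[]]]]': depth seq [1 2 3 4 3 2 1 0]
  -> pairs=4 depth=4 groups=1 -> yes
String 4 '[[][[]][]][]': depth seq [1 2 1 2 3 2 1 2 1 0 1 0]
  -> pairs=6 depth=3 groups=2 -> no
String 5 '[[][][]][][]': depth seq [1 2 1 2 1 2 1 0 1 0 1 0]
  -> pairs=6 depth=2 groups=3 -> no
String 6 '[][[]]': depth seq [1 0 1 2 1 0]
  -> pairs=3 depth=2 groups=2 -> no

Answer: no no yes no no no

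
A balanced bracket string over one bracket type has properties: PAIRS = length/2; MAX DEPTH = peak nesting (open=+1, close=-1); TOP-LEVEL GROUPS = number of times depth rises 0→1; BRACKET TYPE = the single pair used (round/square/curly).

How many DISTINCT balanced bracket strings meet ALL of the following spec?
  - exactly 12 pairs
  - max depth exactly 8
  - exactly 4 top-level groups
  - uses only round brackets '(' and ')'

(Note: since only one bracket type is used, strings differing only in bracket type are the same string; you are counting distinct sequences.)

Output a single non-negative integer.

Answer: 64

Derivation:
Spec: pairs=12 depth=8 groups=4
Count(depth <= 8) = 25190
Count(depth <= 7) = 25126
Count(depth == 8) = 25190 - 25126 = 64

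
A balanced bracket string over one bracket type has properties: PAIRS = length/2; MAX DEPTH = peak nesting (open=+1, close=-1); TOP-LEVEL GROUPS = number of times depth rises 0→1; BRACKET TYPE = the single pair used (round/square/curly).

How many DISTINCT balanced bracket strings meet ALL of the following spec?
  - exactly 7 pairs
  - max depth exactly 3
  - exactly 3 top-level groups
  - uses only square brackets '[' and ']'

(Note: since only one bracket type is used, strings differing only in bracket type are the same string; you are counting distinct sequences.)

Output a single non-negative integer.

Spec: pairs=7 depth=3 groups=3
Count(depth <= 3) = 66
Count(depth <= 2) = 15
Count(depth == 3) = 66 - 15 = 51

Answer: 51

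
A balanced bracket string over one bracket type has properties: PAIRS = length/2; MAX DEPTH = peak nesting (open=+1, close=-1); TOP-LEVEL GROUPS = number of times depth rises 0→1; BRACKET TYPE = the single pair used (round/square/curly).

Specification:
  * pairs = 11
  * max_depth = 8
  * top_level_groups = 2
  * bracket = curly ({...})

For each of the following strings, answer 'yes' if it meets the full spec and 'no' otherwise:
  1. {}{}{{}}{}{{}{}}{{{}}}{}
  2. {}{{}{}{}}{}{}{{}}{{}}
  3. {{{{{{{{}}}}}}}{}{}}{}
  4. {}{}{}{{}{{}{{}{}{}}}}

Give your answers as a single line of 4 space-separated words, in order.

Answer: no no yes no

Derivation:
String 1 '{}{}{{}}{}{{}{}}{{{}}}{}': depth seq [1 0 1 0 1 2 1 0 1 0 1 2 1 2 1 0 1 2 3 2 1 0 1 0]
  -> pairs=12 depth=3 groups=7 -> no
String 2 '{}{{}{}{}}{}{}{{}}{{}}': depth seq [1 0 1 2 1 2 1 2 1 0 1 0 1 0 1 2 1 0 1 2 1 0]
  -> pairs=11 depth=2 groups=6 -> no
String 3 '{{{{{{{{}}}}}}}{}{}}{}': depth seq [1 2 3 4 5 6 7 8 7 6 5 4 3 2 1 2 1 2 1 0 1 0]
  -> pairs=11 depth=8 groups=2 -> yes
String 4 '{}{}{}{{}{{}{{}{}{}}}}': depth seq [1 0 1 0 1 0 1 2 1 2 3 2 3 4 3 4 3 4 3 2 1 0]
  -> pairs=11 depth=4 groups=4 -> no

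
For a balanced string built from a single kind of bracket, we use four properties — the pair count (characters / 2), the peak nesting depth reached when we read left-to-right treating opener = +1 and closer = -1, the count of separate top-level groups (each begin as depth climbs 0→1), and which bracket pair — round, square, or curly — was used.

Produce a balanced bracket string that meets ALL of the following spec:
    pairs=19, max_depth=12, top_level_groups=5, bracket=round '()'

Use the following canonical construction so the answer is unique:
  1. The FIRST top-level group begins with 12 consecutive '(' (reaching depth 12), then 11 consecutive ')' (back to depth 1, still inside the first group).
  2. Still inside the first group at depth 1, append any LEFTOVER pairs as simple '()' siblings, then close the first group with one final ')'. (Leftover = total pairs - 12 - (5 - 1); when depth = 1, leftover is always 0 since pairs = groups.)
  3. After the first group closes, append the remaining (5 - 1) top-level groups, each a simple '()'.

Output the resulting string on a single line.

Answer: (((((((((((()))))))))))()()())()()()()

Derivation:
Spec: pairs=19 depth=12 groups=5
Leftover pairs = 19 - 12 - (5-1) = 3
First group: deep chain of depth 12 + 3 sibling pairs
Remaining 4 groups: simple '()' each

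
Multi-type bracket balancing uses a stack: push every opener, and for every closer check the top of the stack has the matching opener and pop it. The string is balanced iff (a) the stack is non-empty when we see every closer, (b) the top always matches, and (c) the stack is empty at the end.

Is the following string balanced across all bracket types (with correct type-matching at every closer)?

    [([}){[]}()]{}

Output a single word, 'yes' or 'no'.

pos 0: push '['; stack = [
pos 1: push '('; stack = [(
pos 2: push '['; stack = [([
pos 3: saw closer '}' but top of stack is '[' (expected ']') → INVALID
Verdict: type mismatch at position 3: '}' closes '[' → no

Answer: no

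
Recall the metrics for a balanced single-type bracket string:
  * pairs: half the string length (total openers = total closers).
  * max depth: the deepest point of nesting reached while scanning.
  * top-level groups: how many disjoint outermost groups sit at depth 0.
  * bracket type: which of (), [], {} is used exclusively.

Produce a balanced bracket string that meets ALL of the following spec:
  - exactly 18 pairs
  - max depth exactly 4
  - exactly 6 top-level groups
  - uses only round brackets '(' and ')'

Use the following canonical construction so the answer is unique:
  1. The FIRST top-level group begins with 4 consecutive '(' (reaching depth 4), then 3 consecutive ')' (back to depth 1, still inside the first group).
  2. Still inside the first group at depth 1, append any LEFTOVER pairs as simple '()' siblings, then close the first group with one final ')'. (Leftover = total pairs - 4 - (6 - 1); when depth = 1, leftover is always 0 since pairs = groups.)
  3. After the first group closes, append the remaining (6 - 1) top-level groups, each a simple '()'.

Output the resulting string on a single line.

Answer: (((()))()()()()()()()()())()()()()()

Derivation:
Spec: pairs=18 depth=4 groups=6
Leftover pairs = 18 - 4 - (6-1) = 9
First group: deep chain of depth 4 + 9 sibling pairs
Remaining 5 groups: simple '()' each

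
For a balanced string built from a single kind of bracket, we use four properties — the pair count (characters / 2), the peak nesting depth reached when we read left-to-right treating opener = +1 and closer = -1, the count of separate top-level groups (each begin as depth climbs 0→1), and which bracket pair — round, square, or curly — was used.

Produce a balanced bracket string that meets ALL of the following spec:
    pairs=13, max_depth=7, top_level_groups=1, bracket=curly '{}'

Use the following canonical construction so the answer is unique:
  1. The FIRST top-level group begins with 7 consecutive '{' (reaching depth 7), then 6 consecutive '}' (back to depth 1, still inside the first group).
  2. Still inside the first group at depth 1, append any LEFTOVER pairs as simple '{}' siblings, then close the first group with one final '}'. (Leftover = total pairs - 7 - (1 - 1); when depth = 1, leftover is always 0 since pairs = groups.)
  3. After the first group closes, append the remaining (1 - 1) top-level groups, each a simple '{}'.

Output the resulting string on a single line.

Answer: {{{{{{{}}}}}}{}{}{}{}{}{}}

Derivation:
Spec: pairs=13 depth=7 groups=1
Leftover pairs = 13 - 7 - (1-1) = 6
First group: deep chain of depth 7 + 6 sibling pairs
Remaining 0 groups: simple '{}' each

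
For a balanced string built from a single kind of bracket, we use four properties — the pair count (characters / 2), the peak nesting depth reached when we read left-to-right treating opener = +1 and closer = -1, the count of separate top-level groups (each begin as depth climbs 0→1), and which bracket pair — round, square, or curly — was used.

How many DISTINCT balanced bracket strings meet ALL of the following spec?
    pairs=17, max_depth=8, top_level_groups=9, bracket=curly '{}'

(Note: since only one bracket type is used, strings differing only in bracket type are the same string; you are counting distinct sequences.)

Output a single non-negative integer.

Answer: 189

Derivation:
Spec: pairs=17 depth=8 groups=9
Count(depth <= 8) = 389358
Count(depth <= 7) = 389169
Count(depth == 8) = 389358 - 389169 = 189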